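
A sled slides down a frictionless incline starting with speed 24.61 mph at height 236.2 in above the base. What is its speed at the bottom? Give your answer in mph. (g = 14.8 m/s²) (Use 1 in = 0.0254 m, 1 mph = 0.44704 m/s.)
Convert to SI: v₀ = 11.0017 m/s, h = 5.99948 m
½mv₀² + mgh = ½mv² ⇒ v = √(v₀² + 2gh) = √(11.0017² + 2·14.8·5.99948) = 17.2807 m/s = 38.66 mph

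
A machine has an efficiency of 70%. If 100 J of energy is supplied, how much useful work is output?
W_out = η·W_in = 0.7·100 = 70.0 J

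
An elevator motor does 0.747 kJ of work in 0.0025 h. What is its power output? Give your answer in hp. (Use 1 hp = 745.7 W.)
Convert to SI: W = 747.0 J, t = 9.0 s
P = W/t = 747.0/9.0 = 83.0 W = 0.1113 hp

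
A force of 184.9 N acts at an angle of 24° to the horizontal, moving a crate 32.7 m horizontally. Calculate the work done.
W = F·d·cosθ = (184.9)(32.7)cos(24°) = 5524 J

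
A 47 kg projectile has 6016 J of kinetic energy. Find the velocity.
v = √(2·KE/m) = √(2·6016/47) = 16.0 m/s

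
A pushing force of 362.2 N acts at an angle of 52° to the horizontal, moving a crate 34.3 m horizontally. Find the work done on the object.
W = F·d·cosθ = (362.2)(34.3)cos(52°) = 7649 J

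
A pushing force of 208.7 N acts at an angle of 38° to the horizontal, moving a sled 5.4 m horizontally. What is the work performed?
W = F·d·cosθ = (208.7)(5.4)cos(38°) = 888.1 J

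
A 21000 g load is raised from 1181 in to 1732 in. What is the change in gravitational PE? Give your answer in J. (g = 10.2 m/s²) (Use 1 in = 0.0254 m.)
Convert to SI: m = 21.0 kg, Δh = 13.9954 m
ΔPE = mgΔh = (21.0)(10.2)(13.9954) = 2998 J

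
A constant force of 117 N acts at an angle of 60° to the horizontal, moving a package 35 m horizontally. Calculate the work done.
W = F·d·cosθ = (117)(35)cos(60°) = 2048 J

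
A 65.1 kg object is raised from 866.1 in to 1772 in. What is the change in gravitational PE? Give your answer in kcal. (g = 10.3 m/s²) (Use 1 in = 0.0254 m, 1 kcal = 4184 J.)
Convert to SI: m = 65.1 kg, Δh = 23.0099 m
ΔPE = mgΔh = (65.1)(10.3)(23.0099) = 15428.8 J = 3.688 kcal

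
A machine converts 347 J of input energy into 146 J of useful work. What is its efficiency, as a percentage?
η = W_out/W_in = 146/347 = 42.07%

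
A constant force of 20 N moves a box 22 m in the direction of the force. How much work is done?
W = F·d = (20)(22) = 440.0 J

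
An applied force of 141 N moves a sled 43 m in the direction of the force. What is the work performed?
W = F·d = (141)(43) = 6063 J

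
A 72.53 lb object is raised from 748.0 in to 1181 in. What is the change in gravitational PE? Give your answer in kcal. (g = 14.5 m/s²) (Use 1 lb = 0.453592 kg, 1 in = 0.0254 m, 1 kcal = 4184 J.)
Convert to SI: m = 32.899 kg, Δh = 10.9982 m
ΔPE = mgΔh = (32.899)(14.5)(10.9982) = 5246.54 J = 1.254 kcal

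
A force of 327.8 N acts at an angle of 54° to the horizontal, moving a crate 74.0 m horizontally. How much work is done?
W = F·d·cosθ = (327.8)(74.0)cos(54°) = 14260 J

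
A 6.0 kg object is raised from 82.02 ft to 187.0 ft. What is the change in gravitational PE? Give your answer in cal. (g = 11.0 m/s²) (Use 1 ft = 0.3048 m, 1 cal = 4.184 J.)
Convert to SI: m = 6.0 kg, Δh = 31.9979 m
ΔPE = mgΔh = (6.0)(11.0)(31.9979) = 2111.86 J = 504.7 cal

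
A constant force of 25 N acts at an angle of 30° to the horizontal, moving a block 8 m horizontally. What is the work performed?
W = F·d·cosθ = (25)(8)cos(30°) = 173.2 J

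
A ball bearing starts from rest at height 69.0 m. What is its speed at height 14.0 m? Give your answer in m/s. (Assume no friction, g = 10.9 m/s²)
mgh₁ = mgh₂ + ½mv² ⇒ v = √(2g(h₁−h₂)) = √(2·10.9·55.0) = 34.63 m/s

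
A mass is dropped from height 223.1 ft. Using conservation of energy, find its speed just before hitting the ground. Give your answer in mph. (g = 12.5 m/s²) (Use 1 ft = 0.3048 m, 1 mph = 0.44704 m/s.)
Convert to SI: h = 68.0009 m
mgh = ½mv² ⇒ v = √(2gh) = √(2·12.5·68.0009) = 41.2313 m/s = 92.23 mph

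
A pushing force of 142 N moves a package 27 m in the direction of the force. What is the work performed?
W = F·d = (142)(27) = 3834 J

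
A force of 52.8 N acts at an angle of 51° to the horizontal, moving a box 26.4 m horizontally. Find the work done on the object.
W = F·d·cosθ = (52.8)(26.4)cos(51°) = 877.2 J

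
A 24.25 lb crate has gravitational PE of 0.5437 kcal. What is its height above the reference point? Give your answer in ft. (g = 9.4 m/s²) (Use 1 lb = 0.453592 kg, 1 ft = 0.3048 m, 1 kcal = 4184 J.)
Convert to SI: m = 10.9996 kg, PE = 2274.84 J
h = PE/(mg) = 2274.84/(10.9996·9.4) = 22.0012 m = 72.18 ft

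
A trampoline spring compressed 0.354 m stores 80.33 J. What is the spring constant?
k = 2·PE/x² = 2·80.33/(0.354)² = 1282 N/m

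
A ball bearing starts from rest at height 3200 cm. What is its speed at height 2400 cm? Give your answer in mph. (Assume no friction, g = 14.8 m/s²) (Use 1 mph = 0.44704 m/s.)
Convert to SI: h₁−h₂ = 8.0 m
mgh₁ = mgh₂ + ½mv² ⇒ v = √(2g(h₁−h₂)) = √(2·14.8·8.0) = 15.3883 m/s = 34.42 mph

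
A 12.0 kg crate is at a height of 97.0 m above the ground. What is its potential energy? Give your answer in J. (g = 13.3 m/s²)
PE = mgh = (12.0)(13.3)(97.0) = 15480 J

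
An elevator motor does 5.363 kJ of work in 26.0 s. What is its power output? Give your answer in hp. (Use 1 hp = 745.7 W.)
Convert to SI: W = 5363.0 J, t = 26.0 s
P = W/t = 5363.0/26.0 = 206.269 W = 0.2766 hp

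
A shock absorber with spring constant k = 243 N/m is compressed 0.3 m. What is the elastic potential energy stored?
PE = ½kx² = ½(243)(0.3)² = 10.94 J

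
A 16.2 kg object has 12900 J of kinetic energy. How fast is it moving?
v = √(2·KE/m) = √(2·12900/16.2) = 39.91 m/s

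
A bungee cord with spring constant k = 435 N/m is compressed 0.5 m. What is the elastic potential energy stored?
PE = ½kx² = ½(435)(0.5)² = 54.38 J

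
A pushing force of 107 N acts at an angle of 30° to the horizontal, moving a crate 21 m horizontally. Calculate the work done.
W = F·d·cosθ = (107)(21)cos(30°) = 1946 J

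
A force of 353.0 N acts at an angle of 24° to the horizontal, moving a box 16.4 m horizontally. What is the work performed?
W = F·d·cosθ = (353.0)(16.4)cos(24°) = 5289 J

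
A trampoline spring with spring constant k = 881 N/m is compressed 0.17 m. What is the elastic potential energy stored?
PE = ½kx² = ½(881)(0.17)² = 12.73 J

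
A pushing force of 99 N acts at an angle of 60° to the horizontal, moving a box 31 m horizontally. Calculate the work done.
W = F·d·cosθ = (99)(31)cos(60°) = 1535 J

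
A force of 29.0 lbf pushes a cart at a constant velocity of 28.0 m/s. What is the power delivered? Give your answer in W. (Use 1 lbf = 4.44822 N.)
Convert to SI: F = 128.998 N, v = 28.0 m/s
P = Fv = (128.998)(28.0) = 3612 W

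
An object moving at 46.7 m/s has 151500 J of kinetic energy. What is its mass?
m = 2·KE/v² = 2·151500/(46.7)² = 138.9 kg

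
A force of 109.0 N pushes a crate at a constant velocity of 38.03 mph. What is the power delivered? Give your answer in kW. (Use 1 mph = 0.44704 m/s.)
Convert to SI: F = 109.0 N, v = 17.0009 m/s
P = Fv = (109.0)(17.0009) = 1853.1 W = 1.853 kW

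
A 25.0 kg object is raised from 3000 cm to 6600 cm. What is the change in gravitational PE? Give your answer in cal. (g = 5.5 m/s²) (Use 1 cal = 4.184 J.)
Convert to SI: m = 25.0 kg, Δh = 36.0 m
ΔPE = mgΔh = (25.0)(5.5)(36.0) = 4950.0 J = 1183 cal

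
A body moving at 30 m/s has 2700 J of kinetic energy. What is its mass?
m = 2·KE/v² = 2·2700/(30)² = 6.0 kg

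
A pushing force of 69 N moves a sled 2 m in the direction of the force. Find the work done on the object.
W = F·d = (69)(2) = 138.0 J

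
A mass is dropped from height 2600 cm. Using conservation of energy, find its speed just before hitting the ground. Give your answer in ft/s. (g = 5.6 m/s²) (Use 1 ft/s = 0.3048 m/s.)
Convert to SI: h = 26.0 m
mgh = ½mv² ⇒ v = √(2gh) = √(2·5.6·26.0) = 17.0646 m/s = 55.99 ft/s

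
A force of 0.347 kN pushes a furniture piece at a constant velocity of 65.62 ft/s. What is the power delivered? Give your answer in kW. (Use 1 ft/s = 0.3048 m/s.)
Convert to SI: F = 347.0 N, v = 20.001 m/s
P = Fv = (347.0)(20.001) = 6940.34 W = 6.94 kW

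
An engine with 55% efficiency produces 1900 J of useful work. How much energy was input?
W_in = W_out/η = 1900/0.55 = 3455 J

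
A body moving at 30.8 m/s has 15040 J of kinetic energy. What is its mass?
m = 2·KE/v² = 2·15040/(30.8)² = 31.71 kg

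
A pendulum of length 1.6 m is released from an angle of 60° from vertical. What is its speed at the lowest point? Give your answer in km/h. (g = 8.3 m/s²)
h = L(1 − cosθ) = 1.6(1 − cos60°) = 0.8 m
v = √(2gh) = √(2·8.3·0.8) = 3.64417 m/s = 13.12 km/h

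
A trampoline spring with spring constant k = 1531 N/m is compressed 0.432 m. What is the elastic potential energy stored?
PE = ½kx² = ½(1531)(0.432)² = 142.9 J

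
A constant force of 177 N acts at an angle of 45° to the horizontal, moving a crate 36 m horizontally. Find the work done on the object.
W = F·d·cosθ = (177)(36)cos(45°) = 4506 J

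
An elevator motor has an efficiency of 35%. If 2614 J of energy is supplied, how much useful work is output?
W_out = η·W_in = 0.35·2614 = 914.9 J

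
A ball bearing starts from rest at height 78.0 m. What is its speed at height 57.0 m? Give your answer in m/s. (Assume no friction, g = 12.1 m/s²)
mgh₁ = mgh₂ + ½mv² ⇒ v = √(2g(h₁−h₂)) = √(2·12.1·21.0) = 22.54 m/s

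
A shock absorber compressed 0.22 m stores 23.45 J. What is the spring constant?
k = 2·PE/x² = 2·23.45/(0.22)² = 969.0 N/m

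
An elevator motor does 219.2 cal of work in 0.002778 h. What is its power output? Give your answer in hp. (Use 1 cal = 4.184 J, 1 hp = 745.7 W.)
Convert to SI: W = 917.133 J, t = 10.0008 s
P = W/t = 917.133/10.0008 = 91.7059 W = 0.123 hp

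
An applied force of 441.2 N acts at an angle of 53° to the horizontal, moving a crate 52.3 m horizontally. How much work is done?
W = F·d·cosθ = (441.2)(52.3)cos(53°) = 13890 J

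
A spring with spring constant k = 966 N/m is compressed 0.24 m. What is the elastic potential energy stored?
PE = ½kx² = ½(966)(0.24)² = 27.82 J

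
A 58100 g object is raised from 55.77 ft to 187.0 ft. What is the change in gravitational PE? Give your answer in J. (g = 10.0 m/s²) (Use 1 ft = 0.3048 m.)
Convert to SI: m = 58.1 kg, Δh = 39.9989 m
ΔPE = mgΔh = (58.1)(10.0)(39.9989) = 23240 J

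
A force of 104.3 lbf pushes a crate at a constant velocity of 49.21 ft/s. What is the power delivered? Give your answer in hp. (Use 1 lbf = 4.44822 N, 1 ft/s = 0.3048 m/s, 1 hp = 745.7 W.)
Convert to SI: F = 463.949 N, v = 14.9992 m/s
P = Fv = (463.949)(14.9992) = 6958.87 W = 9.332 hp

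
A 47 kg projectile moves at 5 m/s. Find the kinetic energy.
KE = ½mv² = ½(47)(5)² = 587.5 J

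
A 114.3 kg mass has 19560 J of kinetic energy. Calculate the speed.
v = √(2·KE/m) = √(2·19560/114.3) = 18.5 m/s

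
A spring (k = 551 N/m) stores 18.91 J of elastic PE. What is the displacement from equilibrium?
x = √(2·PE/k) = √(2·18.91/551) = 0.262 m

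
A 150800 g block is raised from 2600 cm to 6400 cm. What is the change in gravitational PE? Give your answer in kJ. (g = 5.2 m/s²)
Convert to SI: m = 150.8 kg, Δh = 38.0 m
ΔPE = mgΔh = (150.8)(5.2)(38.0) = 29798.1 J = 29.8 kJ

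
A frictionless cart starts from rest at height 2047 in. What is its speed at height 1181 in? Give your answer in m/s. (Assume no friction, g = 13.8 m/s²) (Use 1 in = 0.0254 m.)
Convert to SI: h₁−h₂ = 21.9964 m
mgh₁ = mgh₂ + ½mv² ⇒ v = √(2g(h₁−h₂)) = √(2·13.8·21.9964) = 24.64 m/s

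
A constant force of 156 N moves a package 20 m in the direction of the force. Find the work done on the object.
W = F·d = (156)(20) = 3120 J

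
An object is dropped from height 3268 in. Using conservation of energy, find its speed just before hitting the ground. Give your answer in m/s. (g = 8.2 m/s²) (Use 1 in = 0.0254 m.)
Convert to SI: h = 83.0072 m
mgh = ½mv² ⇒ v = √(2gh) = √(2·8.2·83.0072) = 36.9 m/s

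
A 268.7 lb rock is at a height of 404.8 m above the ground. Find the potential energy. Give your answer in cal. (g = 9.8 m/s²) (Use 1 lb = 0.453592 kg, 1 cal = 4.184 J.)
Convert to SI: m = 121.88 kg, h = 404.8 m
PE = mgh = (121.88)(9.8)(404.8) = 483504 J = 115600 cal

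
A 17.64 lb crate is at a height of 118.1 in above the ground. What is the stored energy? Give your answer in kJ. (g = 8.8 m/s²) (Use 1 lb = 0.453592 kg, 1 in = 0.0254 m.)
Convert to SI: m = 8.00136 kg, h = 2.99974 m
PE = mgh = (8.00136)(8.8)(2.99974) = 211.218 J = 0.2112 kJ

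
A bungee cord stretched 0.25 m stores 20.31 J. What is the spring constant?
k = 2·PE/x² = 2·20.31/(0.25)² = 649.9 N/m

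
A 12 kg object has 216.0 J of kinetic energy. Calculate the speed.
v = √(2·KE/m) = √(2·216.0/12) = 6.0 m/s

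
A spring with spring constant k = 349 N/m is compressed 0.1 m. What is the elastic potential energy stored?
PE = ½kx² = ½(349)(0.1)² = 1.745 J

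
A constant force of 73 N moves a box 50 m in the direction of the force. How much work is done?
W = F·d = (73)(50) = 3650 J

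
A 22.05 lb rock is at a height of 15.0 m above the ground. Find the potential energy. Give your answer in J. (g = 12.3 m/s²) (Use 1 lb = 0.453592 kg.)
Convert to SI: m = 10.0017 kg, h = 15.0 m
PE = mgh = (10.0017)(12.3)(15.0) = 1845 J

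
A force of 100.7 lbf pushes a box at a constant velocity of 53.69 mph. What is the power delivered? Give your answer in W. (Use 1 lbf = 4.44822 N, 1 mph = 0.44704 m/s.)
Convert to SI: F = 447.936 N, v = 24.0016 m/s
P = Fv = (447.936)(24.0016) = 10750 W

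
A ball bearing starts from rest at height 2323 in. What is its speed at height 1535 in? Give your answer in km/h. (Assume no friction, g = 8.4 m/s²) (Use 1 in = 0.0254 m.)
Convert to SI: h₁−h₂ = 20.0152 m
mgh₁ = mgh₂ + ½mv² ⇒ v = √(2g(h₁−h₂)) = √(2·8.4·20.0152) = 18.3373 m/s = 66.01 km/h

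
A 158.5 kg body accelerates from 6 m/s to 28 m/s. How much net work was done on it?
W = ΔKE = ½m(v₂² − v₁²) = ½(158.5)(28² − 6²) = 59279.0 J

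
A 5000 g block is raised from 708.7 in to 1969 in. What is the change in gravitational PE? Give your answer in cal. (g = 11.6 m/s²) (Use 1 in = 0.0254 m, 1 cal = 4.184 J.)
Convert to SI: m = 5.0 kg, Δh = 32.0116 m
ΔPE = mgΔh = (5.0)(11.6)(32.0116) = 1856.67 J = 443.8 cal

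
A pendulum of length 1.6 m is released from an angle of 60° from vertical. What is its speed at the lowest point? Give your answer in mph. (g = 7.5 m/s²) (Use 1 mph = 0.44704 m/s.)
h = L(1 − cosθ) = 1.6(1 − cos60°) = 0.8 m
v = √(2gh) = √(2·7.5·0.8) = 3.4641 m/s = 7.749 mph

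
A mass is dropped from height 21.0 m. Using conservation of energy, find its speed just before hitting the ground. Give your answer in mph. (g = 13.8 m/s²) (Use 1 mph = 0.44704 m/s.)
mgh = ½mv² ⇒ v = √(2gh) = √(2·13.8·21.0) = 24.0749 m/s = 53.85 mph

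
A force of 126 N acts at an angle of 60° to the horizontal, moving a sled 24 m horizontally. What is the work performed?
W = F·d·cosθ = (126)(24)cos(60°) = 1512 J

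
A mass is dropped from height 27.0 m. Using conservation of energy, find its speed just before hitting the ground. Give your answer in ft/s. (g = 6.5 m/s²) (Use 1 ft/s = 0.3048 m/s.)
mgh = ½mv² ⇒ v = √(2gh) = √(2·6.5·27.0) = 18.735 m/s = 61.47 ft/s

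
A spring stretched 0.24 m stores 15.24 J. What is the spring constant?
k = 2·PE/x² = 2·15.24/(0.24)² = 529.2 N/m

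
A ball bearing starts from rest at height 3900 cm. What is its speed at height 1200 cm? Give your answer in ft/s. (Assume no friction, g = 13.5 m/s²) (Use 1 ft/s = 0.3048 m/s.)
Convert to SI: h₁−h₂ = 27.0 m
mgh₁ = mgh₂ + ½mv² ⇒ v = √(2g(h₁−h₂)) = √(2·13.5·27.0) = 27.0 m/s = 88.58 ft/s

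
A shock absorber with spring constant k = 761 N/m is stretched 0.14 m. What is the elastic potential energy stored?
PE = ½kx² = ½(761)(0.14)² = 7.458 J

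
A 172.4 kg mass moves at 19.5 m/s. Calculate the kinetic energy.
KE = ½mv² = ½(172.4)(19.5)² = 32780 J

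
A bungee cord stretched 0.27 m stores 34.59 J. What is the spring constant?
k = 2·PE/x² = 2·34.59/(0.27)² = 949.0 N/m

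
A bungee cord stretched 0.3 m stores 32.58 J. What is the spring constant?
k = 2·PE/x² = 2·32.58/(0.3)² = 724.0 N/m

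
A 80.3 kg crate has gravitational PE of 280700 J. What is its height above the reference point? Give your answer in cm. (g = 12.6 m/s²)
h = PE/(mg) = 280700/(80.3·12.6) = 277.432 m = 27740 cm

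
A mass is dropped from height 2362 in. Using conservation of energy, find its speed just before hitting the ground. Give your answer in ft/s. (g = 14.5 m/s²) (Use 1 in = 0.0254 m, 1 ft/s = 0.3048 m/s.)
Convert to SI: h = 59.9948 m
mgh = ½mv² ⇒ v = √(2gh) = √(2·14.5·59.9948) = 41.7115 m/s = 136.8 ft/s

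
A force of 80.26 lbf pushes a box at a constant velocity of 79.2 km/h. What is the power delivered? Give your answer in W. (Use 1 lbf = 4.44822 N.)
Convert to SI: F = 357.014 N, v = 22.0 m/s
P = Fv = (357.014)(22.0) = 7854 W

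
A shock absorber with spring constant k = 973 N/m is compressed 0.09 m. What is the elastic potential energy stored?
PE = ½kx² = ½(973)(0.09)² = 3.941 J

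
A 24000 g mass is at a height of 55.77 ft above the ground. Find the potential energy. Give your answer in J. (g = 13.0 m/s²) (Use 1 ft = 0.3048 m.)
Convert to SI: m = 24.0 kg, h = 16.9987 m
PE = mgh = (24.0)(13.0)(16.9987) = 5304 J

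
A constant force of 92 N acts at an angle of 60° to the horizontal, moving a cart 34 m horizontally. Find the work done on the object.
W = F·d·cosθ = (92)(34)cos(60°) = 1564 J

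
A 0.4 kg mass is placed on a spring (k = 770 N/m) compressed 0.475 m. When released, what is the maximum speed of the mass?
½kx² = ½mv² ⇒ v = x√(k/m) = (0.475)√(770/0.4) = 20.84 m/s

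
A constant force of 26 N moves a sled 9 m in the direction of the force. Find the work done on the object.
W = F·d = (26)(9) = 234.0 J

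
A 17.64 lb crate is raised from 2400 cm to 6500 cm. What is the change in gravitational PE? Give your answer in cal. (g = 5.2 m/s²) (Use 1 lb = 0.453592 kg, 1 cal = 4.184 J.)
Convert to SI: m = 8.00136 kg, Δh = 41.0 m
ΔPE = mgΔh = (8.00136)(5.2)(41.0) = 1705.89 J = 407.7 cal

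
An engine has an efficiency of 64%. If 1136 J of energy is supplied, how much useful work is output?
W_out = η·W_in = 0.64·1136 = 727.04 J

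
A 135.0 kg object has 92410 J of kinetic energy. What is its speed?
v = √(2·KE/m) = √(2·92410/135.0) = 37.0 m/s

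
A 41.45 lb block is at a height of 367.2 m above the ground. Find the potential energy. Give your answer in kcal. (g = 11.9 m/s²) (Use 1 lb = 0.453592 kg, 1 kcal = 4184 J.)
Convert to SI: m = 18.8014 kg, h = 367.2 m
PE = mgh = (18.8014)(11.9)(367.2) = 82156.1 J = 19.64 kcal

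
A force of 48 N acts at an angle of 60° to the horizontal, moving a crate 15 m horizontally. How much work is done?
W = F·d·cosθ = (48)(15)cos(60°) = 360.0 J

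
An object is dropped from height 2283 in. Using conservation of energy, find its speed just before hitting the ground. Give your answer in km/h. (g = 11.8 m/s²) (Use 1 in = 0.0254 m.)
Convert to SI: h = 57.9882 m
mgh = ½mv² ⇒ v = √(2gh) = √(2·11.8·57.9882) = 36.9935 m/s = 133.2 km/h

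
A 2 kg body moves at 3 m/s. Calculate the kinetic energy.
KE = ½mv² = ½(2)(3)² = 9.0 J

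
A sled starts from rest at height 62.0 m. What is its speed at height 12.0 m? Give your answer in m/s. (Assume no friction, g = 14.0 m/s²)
mgh₁ = mgh₂ + ½mv² ⇒ v = √(2g(h₁−h₂)) = √(2·14.0·50.0) = 37.42 m/s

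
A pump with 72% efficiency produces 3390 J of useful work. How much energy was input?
W_in = W_out/η = 3390/0.72 = 4708 J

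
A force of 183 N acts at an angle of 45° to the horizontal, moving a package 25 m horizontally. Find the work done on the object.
W = F·d·cosθ = (183)(25)cos(45°) = 3235 J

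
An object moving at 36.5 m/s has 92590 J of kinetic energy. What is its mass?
m = 2·KE/v² = 2·92590/(36.5)² = 139.0 kg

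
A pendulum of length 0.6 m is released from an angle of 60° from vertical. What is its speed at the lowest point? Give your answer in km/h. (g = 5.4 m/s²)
h = L(1 − cosθ) = 0.6(1 − cos60°) = 0.3 m
v = √(2gh) = √(2·5.4·0.3) = 1.8 m/s = 6.48 km/h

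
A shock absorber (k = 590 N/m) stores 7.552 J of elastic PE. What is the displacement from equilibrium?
x = √(2·PE/k) = √(2·7.552/590) = 0.16 m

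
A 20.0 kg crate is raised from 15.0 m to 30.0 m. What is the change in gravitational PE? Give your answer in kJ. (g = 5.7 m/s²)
ΔPE = mgΔh = (20.0)(5.7)(15.0) = 1710.0 J = 1.71 kJ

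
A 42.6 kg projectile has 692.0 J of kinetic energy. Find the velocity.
v = √(2·KE/m) = √(2·692.0/42.6) = 5.7 m/s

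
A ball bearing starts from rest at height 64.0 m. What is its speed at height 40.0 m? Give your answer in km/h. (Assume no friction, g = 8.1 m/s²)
mgh₁ = mgh₂ + ½mv² ⇒ v = √(2g(h₁−h₂)) = √(2·8.1·24.0) = 19.718 m/s = 70.98 km/h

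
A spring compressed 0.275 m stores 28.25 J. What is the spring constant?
k = 2·PE/x² = 2·28.25/(0.275)² = 747.1 N/m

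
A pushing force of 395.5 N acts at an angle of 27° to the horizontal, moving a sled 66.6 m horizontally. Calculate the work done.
W = F·d·cosθ = (395.5)(66.6)cos(27°) = 23470 J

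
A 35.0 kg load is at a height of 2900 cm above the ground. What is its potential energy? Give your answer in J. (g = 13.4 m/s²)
Convert to SI: m = 35.0 kg, h = 29.0 m
PE = mgh = (35.0)(13.4)(29.0) = 13600 J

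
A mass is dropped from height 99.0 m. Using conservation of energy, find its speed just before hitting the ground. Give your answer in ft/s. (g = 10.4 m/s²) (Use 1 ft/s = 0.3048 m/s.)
mgh = ½mv² ⇒ v = √(2gh) = √(2·10.4·99.0) = 45.3784 m/s = 148.9 ft/s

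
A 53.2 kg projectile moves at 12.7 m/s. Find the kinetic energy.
KE = ½mv² = ½(53.2)(12.7)² = 4290 J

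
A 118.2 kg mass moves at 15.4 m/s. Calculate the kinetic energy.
KE = ½mv² = ½(118.2)(15.4)² = 14020 J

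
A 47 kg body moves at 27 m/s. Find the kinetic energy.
KE = ½mv² = ½(47)(27)² = 17131.5 J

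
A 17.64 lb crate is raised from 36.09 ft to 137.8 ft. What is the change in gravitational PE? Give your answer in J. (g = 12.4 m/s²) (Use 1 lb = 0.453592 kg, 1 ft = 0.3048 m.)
Convert to SI: m = 8.00136 kg, Δh = 31.0012 m
ΔPE = mgΔh = (8.00136)(12.4)(31.0012) = 3076 J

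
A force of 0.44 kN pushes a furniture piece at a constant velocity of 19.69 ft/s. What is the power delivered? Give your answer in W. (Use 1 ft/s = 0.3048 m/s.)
Convert to SI: F = 440.0 N, v = 6.00151 m/s
P = Fv = (440.0)(6.00151) = 2641 W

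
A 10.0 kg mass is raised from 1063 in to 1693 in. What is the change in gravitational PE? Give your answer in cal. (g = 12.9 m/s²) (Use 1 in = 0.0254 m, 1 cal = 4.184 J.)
Convert to SI: m = 10.0 kg, Δh = 16.002 m
ΔPE = mgΔh = (10.0)(12.9)(16.002) = 2064.26 J = 493.4 cal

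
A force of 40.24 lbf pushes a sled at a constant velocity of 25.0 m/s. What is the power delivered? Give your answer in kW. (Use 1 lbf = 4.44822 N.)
Convert to SI: F = 178.996 N, v = 25.0 m/s
P = Fv = (178.996)(25.0) = 4474.91 W = 4.475 kW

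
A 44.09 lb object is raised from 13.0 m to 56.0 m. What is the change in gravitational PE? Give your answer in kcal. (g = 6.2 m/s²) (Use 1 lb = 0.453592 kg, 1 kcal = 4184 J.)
Convert to SI: m = 19.9989 kg, Δh = 43.0 m
ΔPE = mgΔh = (19.9989)(6.2)(43.0) = 5331.7 J = 1.274 kcal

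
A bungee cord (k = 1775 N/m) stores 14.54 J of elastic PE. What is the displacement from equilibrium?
x = √(2·PE/k) = √(2·14.54/1775) = 0.128 m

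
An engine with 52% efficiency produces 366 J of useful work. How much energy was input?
W_in = W_out/η = 366/0.52 = 703.8 J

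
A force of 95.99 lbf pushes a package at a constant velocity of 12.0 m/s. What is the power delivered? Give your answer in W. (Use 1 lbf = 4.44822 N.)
Convert to SI: F = 426.985 N, v = 12.0 m/s
P = Fv = (426.985)(12.0) = 5124 W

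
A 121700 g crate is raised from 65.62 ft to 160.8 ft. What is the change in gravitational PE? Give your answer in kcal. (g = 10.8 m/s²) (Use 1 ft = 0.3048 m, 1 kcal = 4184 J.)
Convert to SI: m = 121.7 kg, Δh = 29.0109 m
ΔPE = mgΔh = (121.7)(10.8)(29.0109) = 38130.7 J = 9.113 kcal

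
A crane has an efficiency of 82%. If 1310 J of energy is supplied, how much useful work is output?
W_out = η·W_in = 0.82·1310 = 1074.2 J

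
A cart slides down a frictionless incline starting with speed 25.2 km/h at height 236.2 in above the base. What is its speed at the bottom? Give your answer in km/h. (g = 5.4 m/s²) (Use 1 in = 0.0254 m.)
Convert to SI: v₀ = 7.0 m/s, h = 5.99948 m
½mv₀² + mgh = ½mv² ⇒ v = √(v₀² + 2gh) = √(7.0² + 2·5.4·5.99948) = 10.6674 m/s = 38.4 km/h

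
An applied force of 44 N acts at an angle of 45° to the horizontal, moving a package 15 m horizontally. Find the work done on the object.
W = F·d·cosθ = (44)(15)cos(45°) = 466.7 J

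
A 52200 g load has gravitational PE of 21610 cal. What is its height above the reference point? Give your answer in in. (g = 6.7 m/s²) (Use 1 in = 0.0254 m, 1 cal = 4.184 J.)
Convert to SI: m = 52.2 kg, PE = 90416.2 J
h = PE/(mg) = 90416.2/(52.2·6.7) = 258.524 m = 10180 in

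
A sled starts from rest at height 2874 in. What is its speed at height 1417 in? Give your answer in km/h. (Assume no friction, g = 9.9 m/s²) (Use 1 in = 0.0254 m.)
Convert to SI: h₁−h₂ = 37.0078 m
mgh₁ = mgh₂ + ½mv² ⇒ v = √(2g(h₁−h₂)) = √(2·9.9·37.0078) = 27.0694 m/s = 97.45 km/h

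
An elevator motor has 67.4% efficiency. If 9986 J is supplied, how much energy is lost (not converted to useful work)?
W_lost = W_in(1 − η) = 9986·(1 − 0.674) = 3255 J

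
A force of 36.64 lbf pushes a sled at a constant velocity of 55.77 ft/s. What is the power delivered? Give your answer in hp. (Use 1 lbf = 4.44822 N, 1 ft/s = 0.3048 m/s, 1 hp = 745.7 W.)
Convert to SI: F = 162.983 N, v = 16.9987 m/s
P = Fv = (162.983)(16.9987) = 2770.49 W = 3.715 hp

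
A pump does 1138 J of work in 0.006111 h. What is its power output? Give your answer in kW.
Convert to SI: W = 1138.0 J, t = 21.9996 s
P = W/t = 1138.0/21.9996 = 51.7282 W = 0.05173 kW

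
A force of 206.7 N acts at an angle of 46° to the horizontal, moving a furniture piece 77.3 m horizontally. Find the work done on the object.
W = F·d·cosθ = (206.7)(77.3)cos(46°) = 11100 J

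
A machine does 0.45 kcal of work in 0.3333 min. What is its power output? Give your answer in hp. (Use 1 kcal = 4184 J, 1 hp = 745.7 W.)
Convert to SI: W = 1882.8 J, t = 19.998 s
P = W/t = 1882.8/19.998 = 94.1494 W = 0.1263 hp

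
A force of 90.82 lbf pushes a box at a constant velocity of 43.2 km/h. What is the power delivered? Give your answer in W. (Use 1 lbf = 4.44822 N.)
Convert to SI: F = 403.987 N, v = 12.0 m/s
P = Fv = (403.987)(12.0) = 4848 W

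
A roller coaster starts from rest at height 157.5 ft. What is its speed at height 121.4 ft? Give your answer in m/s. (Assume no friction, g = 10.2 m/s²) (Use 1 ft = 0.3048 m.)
Convert to SI: h₁−h₂ = 11.0033 m
mgh₁ = mgh₂ + ½mv² ⇒ v = √(2g(h₁−h₂)) = √(2·10.2·11.0033) = 14.98 m/s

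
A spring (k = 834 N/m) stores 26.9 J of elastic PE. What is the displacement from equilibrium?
x = √(2·PE/k) = √(2·26.9/834) = 0.254 m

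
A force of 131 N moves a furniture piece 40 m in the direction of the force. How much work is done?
W = F·d = (131)(40) = 5240 J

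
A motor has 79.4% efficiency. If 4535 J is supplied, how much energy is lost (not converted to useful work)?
W_lost = W_in(1 − η) = 4535·(1 − 0.794) = 934.2 J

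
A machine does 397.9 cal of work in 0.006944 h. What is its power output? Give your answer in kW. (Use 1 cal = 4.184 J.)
Convert to SI: W = 1664.81 J, t = 24.9984 s
P = W/t = 1664.81/24.9984 = 66.5968 W = 0.0666 kW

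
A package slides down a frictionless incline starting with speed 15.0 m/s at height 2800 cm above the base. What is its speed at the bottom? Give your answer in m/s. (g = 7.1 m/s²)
Convert to SI: v₀ = 15.0 m/s, h = 28.0 m
½mv₀² + mgh = ½mv² ⇒ v = √(v₀² + 2gh) = √(15.0² + 2·7.1·28.0) = 24.95 m/s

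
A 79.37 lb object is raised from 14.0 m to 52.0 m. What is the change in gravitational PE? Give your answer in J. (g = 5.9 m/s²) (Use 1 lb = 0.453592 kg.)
Convert to SI: m = 36.0016 kg, Δh = 38.0 m
ΔPE = mgΔh = (36.0016)(5.9)(38.0) = 8072 J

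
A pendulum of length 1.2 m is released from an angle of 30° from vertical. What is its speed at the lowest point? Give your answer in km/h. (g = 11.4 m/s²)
h = L(1 − cosθ) = 1.2(1 − cos30°) = 0.16077 m
v = √(2gh) = √(2·11.4·0.16077) = 1.91456 m/s = 6.892 km/h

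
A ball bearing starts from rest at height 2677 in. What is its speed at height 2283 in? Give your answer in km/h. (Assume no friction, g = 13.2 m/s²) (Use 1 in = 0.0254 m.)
Convert to SI: h₁−h₂ = 10.0076 m
mgh₁ = mgh₂ + ½mv² ⇒ v = √(2g(h₁−h₂)) = √(2·13.2·10.0076) = 16.2542 m/s = 58.52 km/h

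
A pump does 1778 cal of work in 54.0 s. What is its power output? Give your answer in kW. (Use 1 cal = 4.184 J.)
Convert to SI: W = 7439.15 J, t = 54.0 s
P = W/t = 7439.15/54.0 = 137.762 W = 0.1378 kW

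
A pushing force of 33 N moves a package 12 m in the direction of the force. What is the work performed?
W = F·d = (33)(12) = 396.0 J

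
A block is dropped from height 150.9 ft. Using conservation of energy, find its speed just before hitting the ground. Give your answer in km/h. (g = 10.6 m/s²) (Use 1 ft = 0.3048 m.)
Convert to SI: h = 45.9943 m
mgh = ½mv² ⇒ v = √(2gh) = √(2·10.6·45.9943) = 31.2263 m/s = 112.4 km/h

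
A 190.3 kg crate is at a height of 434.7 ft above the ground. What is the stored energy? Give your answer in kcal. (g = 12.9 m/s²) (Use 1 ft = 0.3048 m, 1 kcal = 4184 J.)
Convert to SI: m = 190.3 kg, h = 132.497 m
PE = mgh = (190.3)(12.9)(132.497) = 325262 J = 77.74 kcal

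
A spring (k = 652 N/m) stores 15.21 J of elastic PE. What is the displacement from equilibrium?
x = √(2·PE/k) = √(2·15.21/652) = 0.216 m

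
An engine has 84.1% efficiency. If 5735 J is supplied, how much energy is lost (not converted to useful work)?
W_lost = W_in(1 − η) = 5735·(1 − 0.841) = 911.9 J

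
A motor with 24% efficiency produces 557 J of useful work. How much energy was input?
W_in = W_out/η = 557/0.24 = 2321 J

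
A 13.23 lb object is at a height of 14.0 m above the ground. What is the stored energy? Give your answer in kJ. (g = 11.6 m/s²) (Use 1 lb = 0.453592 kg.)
Convert to SI: m = 6.00102 kg, h = 14.0 m
PE = mgh = (6.00102)(11.6)(14.0) = 974.566 J = 0.9746 kJ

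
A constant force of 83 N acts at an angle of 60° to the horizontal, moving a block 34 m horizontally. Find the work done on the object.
W = F·d·cosθ = (83)(34)cos(60°) = 1411 J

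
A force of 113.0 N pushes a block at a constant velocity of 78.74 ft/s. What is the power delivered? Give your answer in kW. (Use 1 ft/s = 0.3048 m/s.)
Convert to SI: F = 113.0 N, v = 24.0 m/s
P = Fv = (113.0)(24.0) = 2711.99 W = 2.712 kW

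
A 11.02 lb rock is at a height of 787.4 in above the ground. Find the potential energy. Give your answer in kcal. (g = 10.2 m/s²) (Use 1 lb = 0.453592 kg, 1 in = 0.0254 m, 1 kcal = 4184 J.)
Convert to SI: m = 4.99858 kg, h = 20.0 m
PE = mgh = (4.99858)(10.2)(20.0) = 1019.71 J = 0.2437 kcal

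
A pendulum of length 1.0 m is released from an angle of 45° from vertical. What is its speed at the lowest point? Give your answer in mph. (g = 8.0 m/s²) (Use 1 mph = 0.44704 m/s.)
h = L(1 − cosθ) = 1.0(1 − cos45°) = 0.292893 m
v = √(2gh) = √(2·8.0·0.292893) = 2.16478 m/s = 4.842 mph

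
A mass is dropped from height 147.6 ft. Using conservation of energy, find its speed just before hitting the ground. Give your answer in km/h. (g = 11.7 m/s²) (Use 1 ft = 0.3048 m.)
Convert to SI: h = 44.9885 m
mgh = ½mv² ⇒ v = √(2gh) = √(2·11.7·44.9885) = 32.4458 m/s = 116.8 km/h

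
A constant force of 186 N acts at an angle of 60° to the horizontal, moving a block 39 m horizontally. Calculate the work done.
W = F·d·cosθ = (186)(39)cos(60°) = 3627 J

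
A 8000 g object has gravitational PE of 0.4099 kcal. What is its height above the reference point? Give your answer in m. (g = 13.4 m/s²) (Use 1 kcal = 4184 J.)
Convert to SI: m = 8.0 kg, PE = 1715.02 J
h = PE/(mg) = 1715.02/(8.0·13.4) = 16.0 m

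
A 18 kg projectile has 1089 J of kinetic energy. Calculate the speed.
v = √(2·KE/m) = √(2·1089/18) = 11.0 m/s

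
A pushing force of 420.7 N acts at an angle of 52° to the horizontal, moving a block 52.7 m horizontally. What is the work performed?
W = F·d·cosθ = (420.7)(52.7)cos(52°) = 13650 J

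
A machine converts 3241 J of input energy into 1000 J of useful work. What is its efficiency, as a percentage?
η = W_out/W_in = 1000/3241 = 30.85%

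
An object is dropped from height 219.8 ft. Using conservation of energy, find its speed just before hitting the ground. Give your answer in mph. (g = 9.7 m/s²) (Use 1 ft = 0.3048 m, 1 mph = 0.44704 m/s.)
Convert to SI: h = 66.995 m
mgh = ½mv² ⇒ v = √(2gh) = √(2·9.7·66.995) = 36.0514 m/s = 80.64 mph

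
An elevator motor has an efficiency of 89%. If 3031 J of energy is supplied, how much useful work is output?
W_out = η·W_in = 0.89·3031 = 2697.59 J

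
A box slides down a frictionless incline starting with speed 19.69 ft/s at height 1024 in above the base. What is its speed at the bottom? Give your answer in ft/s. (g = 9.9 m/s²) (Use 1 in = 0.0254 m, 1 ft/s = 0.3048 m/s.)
Convert to SI: v₀ = 6.00151 m/s, h = 26.0096 m
½mv₀² + mgh = ½mv² ⇒ v = √(v₀² + 2gh) = √(6.00151² + 2·9.9·26.0096) = 23.4736 m/s = 77.01 ft/s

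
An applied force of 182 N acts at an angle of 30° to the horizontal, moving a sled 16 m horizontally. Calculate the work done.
W = F·d·cosθ = (182)(16)cos(30°) = 2522 J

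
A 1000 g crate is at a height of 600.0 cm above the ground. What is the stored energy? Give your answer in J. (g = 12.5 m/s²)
Convert to SI: m = 1.0 kg, h = 6.0 m
PE = mgh = (1.0)(12.5)(6.0) = 75.0 J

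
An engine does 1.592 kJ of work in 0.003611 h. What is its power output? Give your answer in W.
Convert to SI: W = 1592.0 J, t = 12.9996 s
P = W/t = 1592.0/12.9996 = 122.5 W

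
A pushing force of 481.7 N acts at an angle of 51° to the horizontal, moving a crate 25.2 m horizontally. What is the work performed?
W = F·d·cosθ = (481.7)(25.2)cos(51°) = 7639 J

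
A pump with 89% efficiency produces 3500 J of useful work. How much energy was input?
W_in = W_out/η = 3500/0.89 = 3933 J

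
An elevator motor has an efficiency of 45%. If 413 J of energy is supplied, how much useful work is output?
W_out = η·W_in = 0.45·413 = 185.85 J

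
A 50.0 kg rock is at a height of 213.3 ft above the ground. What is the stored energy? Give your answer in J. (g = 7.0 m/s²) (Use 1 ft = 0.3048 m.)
Convert to SI: m = 50.0 kg, h = 65.0138 m
PE = mgh = (50.0)(7.0)(65.0138) = 22750 J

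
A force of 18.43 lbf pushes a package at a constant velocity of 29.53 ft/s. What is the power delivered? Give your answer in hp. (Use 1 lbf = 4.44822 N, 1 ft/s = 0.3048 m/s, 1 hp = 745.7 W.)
Convert to SI: F = 81.9807 N, v = 9.00074 m/s
P = Fv = (81.9807)(9.00074) = 737.887 W = 0.9895 hp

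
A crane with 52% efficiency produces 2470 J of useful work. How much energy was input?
W_in = W_out/η = 2470/0.52 = 4750 J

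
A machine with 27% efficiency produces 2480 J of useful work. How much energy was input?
W_in = W_out/η = 2480/0.27 = 9185 J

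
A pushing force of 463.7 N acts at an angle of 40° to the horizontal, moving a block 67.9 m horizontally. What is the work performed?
W = F·d·cosθ = (463.7)(67.9)cos(40°) = 24120 J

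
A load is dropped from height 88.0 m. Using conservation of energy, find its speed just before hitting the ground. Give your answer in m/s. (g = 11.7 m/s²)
mgh = ½mv² ⇒ v = √(2gh) = √(2·11.7·88.0) = 45.38 m/s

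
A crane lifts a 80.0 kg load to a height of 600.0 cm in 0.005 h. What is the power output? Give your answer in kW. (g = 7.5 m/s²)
Convert to SI: m = 80.0 kg, h = 6.0 m, t = 18.0 s
P = mgh/t = (80.0)(7.5)(6.0)/18.0 = 200.0 W = 0.2 kW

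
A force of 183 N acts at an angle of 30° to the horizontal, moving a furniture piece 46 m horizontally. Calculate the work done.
W = F·d·cosθ = (183)(46)cos(30°) = 7290 J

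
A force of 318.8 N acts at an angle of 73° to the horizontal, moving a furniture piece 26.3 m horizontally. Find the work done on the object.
W = F·d·cosθ = (318.8)(26.3)cos(73°) = 2451 J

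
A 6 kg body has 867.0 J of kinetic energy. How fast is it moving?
v = √(2·KE/m) = √(2·867.0/6) = 17.0 m/s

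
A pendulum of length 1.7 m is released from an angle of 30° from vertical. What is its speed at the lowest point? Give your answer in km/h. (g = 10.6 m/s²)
h = L(1 − cosθ) = 1.7(1 − cos30°) = 0.227757 m
v = √(2gh) = √(2·10.6·0.227757) = 2.19737 m/s = 7.911 km/h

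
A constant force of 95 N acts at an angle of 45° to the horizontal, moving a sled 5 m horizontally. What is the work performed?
W = F·d·cosθ = (95)(5)cos(45°) = 335.9 J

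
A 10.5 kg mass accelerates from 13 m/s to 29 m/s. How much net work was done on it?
W = ΔKE = ½m(v₂² − v₁²) = ½(10.5)(29² − 13²) = 3528.0 J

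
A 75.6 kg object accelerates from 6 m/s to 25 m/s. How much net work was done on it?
W = ΔKE = ½m(v₂² − v₁²) = ½(75.6)(25² − 6²) = 22264.2 J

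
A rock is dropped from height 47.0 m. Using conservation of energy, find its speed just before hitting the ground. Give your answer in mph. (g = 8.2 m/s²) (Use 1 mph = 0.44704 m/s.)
mgh = ½mv² ⇒ v = √(2gh) = √(2·8.2·47.0) = 27.7633 m/s = 62.1 mph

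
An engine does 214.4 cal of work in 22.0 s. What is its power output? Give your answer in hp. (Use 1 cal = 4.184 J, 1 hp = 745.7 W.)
Convert to SI: W = 897.05 J, t = 22.0 s
P = W/t = 897.05/22.0 = 40.775 W = 0.05468 hp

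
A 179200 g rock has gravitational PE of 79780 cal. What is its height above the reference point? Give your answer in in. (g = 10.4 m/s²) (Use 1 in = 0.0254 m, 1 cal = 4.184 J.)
Convert to SI: m = 179.2 kg, PE = 333800 J
h = PE/(mg) = 333800/(179.2·10.4) = 179.108 m = 7051 in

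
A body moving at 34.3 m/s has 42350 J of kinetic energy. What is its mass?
m = 2·KE/v² = 2·42350/(34.3)² = 71.99 kg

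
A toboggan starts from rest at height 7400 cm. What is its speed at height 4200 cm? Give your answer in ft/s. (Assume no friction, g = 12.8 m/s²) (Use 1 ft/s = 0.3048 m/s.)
Convert to SI: h₁−h₂ = 32.0 m
mgh₁ = mgh₂ + ½mv² ⇒ v = √(2g(h₁−h₂)) = √(2·12.8·32.0) = 28.6217 m/s = 93.9 ft/s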